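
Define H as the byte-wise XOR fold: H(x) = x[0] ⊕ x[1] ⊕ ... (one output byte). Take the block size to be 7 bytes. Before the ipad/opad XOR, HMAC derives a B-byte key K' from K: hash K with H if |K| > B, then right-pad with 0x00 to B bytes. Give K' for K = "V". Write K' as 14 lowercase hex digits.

Key "V" = 56 is 1 byte ≤ B = 7; zero-pad to 7 bytes: K' = 56 00 00 00 00 00 00.

56000000000000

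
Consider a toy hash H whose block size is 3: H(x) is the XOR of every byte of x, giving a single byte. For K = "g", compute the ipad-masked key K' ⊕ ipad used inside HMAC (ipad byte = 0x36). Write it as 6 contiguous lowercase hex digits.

Key "g" = 67 is 1 byte ≤ B = 3; zero-pad to 3 bytes: K' = 67 00 00.
XOR each byte with 0x36: 67⊕36=51, 00⊕36=36, 00⊕36=36.

513636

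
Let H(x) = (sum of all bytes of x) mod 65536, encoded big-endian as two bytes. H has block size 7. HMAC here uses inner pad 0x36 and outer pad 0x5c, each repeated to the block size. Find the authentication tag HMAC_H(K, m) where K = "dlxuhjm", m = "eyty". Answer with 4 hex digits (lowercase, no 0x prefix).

0171

Key "dlxuhjm" = 64 6c 78 75 68 6a 6d is exactly B = 7 bytes: K' = 64 6c 78 75 68 6a 6d.
K' ⊕ ipad = 52 5a 4e 43 5e 5c 5b.  K' ⊕ opad = 38 30 24 29 34 36 31.
Inner input = (K'⊕ipad) ∥ m = 52 5a 4e 43 5e 5c 5b ∥ 65 79 74 79.
Inner hash: sum = 82+90+78+67+94+92+91+101+121+116+121 = 1053 → 04 1d.
Outer input = (K'⊕opad) ∥ inner = 38 30 24 29 34 36 31 ∥ 04 1d.
Outer hash (tag): sum = 56+48+36+41+52+54+49+4+29 = 369 → 01 71.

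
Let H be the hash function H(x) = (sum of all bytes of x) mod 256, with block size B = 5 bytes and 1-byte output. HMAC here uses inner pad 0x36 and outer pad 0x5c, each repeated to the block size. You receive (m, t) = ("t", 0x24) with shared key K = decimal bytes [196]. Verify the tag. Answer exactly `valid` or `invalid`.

invalid

Key decimal bytes [196] = c4 is 1 byte ≤ B = 5; zero-pad to 5 bytes: K' = c4 00 00 00 00.
K' ⊕ ipad = f2 36 36 36 36; K' ⊕ opad = 98 5c 5c 5c 5c.
Inner hash: sum = 242+54+54+54+54+116 = 574; mod 256 = 62 → 3e.
Outer hash (recomputed tag): sum = 152+92+92+92+92+62 = 582; mod 256 = 70 → 46.
Recomputed tag = 46; claimed = 24 → mismatch.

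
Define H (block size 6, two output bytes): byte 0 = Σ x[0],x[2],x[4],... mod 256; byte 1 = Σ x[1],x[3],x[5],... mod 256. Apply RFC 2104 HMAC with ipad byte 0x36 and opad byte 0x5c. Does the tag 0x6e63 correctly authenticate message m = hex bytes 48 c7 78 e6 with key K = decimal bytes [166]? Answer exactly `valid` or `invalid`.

Key decimal bytes [166] = a6 is 1 byte ≤ B = 6; zero-pad to 6 bytes: K' = a6 00 00 00 00 00.
K' ⊕ ipad = 90 36 36 36 36 36; K' ⊕ opad = fa 5c 5c 5c 5c 5c.
Inner hash: even-index sum = 444 mod 256 = 188; odd-index sum = 591 mod 256 = 79 → bc 4f.
Outer hash (recomputed tag): even-index sum = 622 mod 256 = 110; odd-index sum = 355 mod 256 = 99 → 6e 63.
Recomputed tag = 6e63; claimed = 6e63 → match.

valid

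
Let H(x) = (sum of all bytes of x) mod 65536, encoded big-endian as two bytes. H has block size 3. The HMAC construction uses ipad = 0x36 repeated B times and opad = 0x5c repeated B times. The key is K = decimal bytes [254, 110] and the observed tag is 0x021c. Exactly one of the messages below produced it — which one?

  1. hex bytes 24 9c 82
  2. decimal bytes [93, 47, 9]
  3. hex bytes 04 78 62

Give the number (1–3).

2

Key decimal bytes [254, 110] = fe 6e is 2 bytes ≤ B = 3; zero-pad to 3 bytes: K' = fe 6e 00.
K' ⊕ ipad = c8 58 36; K' ⊕ opad = a2 32 5c.
m1: inner = H(c8 58 36 24 9c 82) = 02 98; tag = H(a2 32 5c 02 98) = 01ca
m2: inner = H(c8 58 36 5d 2f 09) = 01 eb; tag = H(a2 32 5c 01 eb) = 021c ← matches
m3: inner = H(c8 58 36 04 78 62) = 02 34; tag = H(a2 32 5c 02 34) = 0166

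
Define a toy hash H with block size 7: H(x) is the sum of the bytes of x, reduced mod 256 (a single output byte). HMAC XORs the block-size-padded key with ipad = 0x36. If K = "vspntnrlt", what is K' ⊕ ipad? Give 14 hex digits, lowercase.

Key "vspntnrlt" = 76 73 70 6e 74 6e 72 6c 74 is 9 bytes > B = 7, so hash it first: H(key) = fb, then zero-pad to 7 bytes: K' = fb 00 00 00 00 00 00.
XOR each byte with 0x36: fb⊕36=cd, 00⊕36=36, 00⊕36=36, 00⊕36=36, 00⊕36=36, 00⊕36=36, 00⊕36=36.

cd363636363636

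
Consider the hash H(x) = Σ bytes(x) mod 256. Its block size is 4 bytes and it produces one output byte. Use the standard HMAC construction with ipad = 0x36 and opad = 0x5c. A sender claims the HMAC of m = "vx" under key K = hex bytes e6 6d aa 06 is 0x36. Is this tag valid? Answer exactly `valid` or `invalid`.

invalid

Key hex bytes e6 6d aa 06 is exactly B = 4 bytes: K' = e6 6d aa 06.
K' ⊕ ipad = d0 5b 9c 30; K' ⊕ opad = ba 31 f6 5a.
Inner hash: sum = 208+91+156+48+118+120 = 741; mod 256 = 229 → e5.
Outer hash (recomputed tag): sum = 186+49+246+90+229 = 800; mod 256 = 32 → 20.
Recomputed tag = 20; claimed = 36 → mismatch.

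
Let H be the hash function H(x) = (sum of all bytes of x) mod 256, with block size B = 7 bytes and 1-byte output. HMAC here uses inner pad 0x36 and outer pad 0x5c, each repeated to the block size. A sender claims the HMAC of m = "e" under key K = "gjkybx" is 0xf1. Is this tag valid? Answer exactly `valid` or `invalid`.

Key "gjkybx" = 67 6a 6b 79 62 78 is 6 bytes ≤ B = 7; zero-pad to 7 bytes: K' = 67 6a 6b 79 62 78 00.
K' ⊕ ipad = 51 5c 5d 4f 54 4e 36; K' ⊕ opad = 3b 36 37 25 3e 24 5c.
Inner hash: sum = 81+92+93+79+84+78+54+101 = 662; mod 256 = 150 → 96.
Outer hash (recomputed tag): sum = 59+54+55+37+62+36+92+150 = 545; mod 256 = 33 → 21.
Recomputed tag = 21; claimed = f1 → mismatch.

invalid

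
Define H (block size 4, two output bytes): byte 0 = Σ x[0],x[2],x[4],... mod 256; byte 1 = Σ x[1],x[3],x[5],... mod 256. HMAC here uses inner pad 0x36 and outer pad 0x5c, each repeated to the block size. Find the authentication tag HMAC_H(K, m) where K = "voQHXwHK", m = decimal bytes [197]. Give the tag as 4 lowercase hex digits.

e306

Key "voQHXwHK" = 76 6f 51 48 58 77 48 4b is 8 bytes > B = 4, so hash it first: H(key) = 67 79, then zero-pad to 4 bytes: K' = 67 79 00 00.
K' ⊕ ipad = 51 4f 36 36.  K' ⊕ opad = 3b 25 5c 5c.
Inner input = (K'⊕ipad) ∥ m = 51 4f 36 36 ∥ c5.
Inner hash: even-index sum = 332 mod 256 = 76; odd-index sum = 133 mod 256 = 133 → 4c 85.
Outer input = (K'⊕opad) ∥ inner = 3b 25 5c 5c ∥ 4c 85.
Outer hash (tag): even-index sum = 227 mod 256 = 227; odd-index sum = 262 mod 256 = 6 → e3 06.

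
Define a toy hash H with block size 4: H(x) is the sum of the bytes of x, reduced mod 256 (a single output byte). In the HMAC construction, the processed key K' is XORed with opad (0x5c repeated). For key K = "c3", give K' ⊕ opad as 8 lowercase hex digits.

Key "c3" = 63 33 is 2 bytes ≤ B = 4; zero-pad to 4 bytes: K' = 63 33 00 00.
XOR each byte with 0x5c: 63⊕5c=3f, 33⊕5c=6f, 00⊕5c=5c, 00⊕5c=5c.

3f6f5c5c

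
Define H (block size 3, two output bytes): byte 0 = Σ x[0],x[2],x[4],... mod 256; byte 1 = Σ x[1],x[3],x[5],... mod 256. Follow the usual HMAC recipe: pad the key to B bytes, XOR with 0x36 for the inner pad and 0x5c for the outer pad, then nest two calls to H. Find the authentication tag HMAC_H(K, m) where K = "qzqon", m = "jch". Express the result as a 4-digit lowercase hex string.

19b4

Key "qzqon" = 71 7a 71 6f 6e is 5 bytes > B = 3, so hash it first: H(key) = 50 e9, then zero-pad to 3 bytes: K' = 50 e9 00.
K' ⊕ ipad = 66 df 36.  K' ⊕ opad = 0c b5 5c.
Inner input = (K'⊕ipad) ∥ m = 66 df 36 ∥ 6a 63 68.
Inner hash: even-index sum = 255 mod 256 = 255; odd-index sum = 433 mod 256 = 177 → ff b1.
Outer input = (K'⊕opad) ∥ inner = 0c b5 5c ∥ ff b1.
Outer hash (tag): even-index sum = 281 mod 256 = 25; odd-index sum = 436 mod 256 = 180 → 19 b4.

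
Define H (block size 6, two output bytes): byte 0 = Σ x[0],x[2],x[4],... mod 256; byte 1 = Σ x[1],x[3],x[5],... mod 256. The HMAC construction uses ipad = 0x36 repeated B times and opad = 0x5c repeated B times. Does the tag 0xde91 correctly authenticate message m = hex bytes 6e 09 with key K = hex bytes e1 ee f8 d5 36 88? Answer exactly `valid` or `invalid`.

valid

Key hex bytes e1 ee f8 d5 36 88 is exactly B = 6 bytes: K' = e1 ee f8 d5 36 88.
K' ⊕ ipad = d7 d8 ce e3 00 be; K' ⊕ opad = bd b2 a4 89 6a d4.
Inner hash: even-index sum = 531 mod 256 = 19; odd-index sum = 642 mod 256 = 130 → 13 82.
Outer hash (recomputed tag): even-index sum = 478 mod 256 = 222; odd-index sum = 657 mod 256 = 145 → de 91.
Recomputed tag = de91; claimed = de91 → match.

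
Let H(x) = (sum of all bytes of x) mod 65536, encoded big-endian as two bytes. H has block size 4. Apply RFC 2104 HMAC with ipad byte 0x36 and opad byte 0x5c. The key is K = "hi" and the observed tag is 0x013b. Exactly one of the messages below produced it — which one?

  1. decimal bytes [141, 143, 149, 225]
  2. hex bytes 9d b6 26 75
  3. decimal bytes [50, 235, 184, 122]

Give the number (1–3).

2

Key "hi" = 68 69 is 2 bytes ≤ B = 4; zero-pad to 4 bytes: K' = 68 69 00 00.
K' ⊕ ipad = 5e 5f 36 36; K' ⊕ opad = 34 35 5c 5c.
m1: inner = H(5e 5f 36 36 8d 8f 95 e1) = 03 bb; tag = H(34 35 5c 5c 03 bb) = 01df
m2: inner = H(5e 5f 36 36 9d b6 26 75) = 03 17; tag = H(34 35 5c 5c 03 17) = 013b ← matches
m3: inner = H(5e 5f 36 36 32 eb b8 7a) = 03 78; tag = H(34 35 5c 5c 03 78) = 019c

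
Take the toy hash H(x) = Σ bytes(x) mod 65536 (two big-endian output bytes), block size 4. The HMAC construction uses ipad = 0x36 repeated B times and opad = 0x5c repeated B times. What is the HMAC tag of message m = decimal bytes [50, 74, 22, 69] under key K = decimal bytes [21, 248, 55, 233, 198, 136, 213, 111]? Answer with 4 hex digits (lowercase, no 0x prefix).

02f2

Key decimal bytes [21, 248, 55, 233, 198, 136, 213, 111] = 15 f8 37 e9 c6 88 d5 6f is 8 bytes > B = 4, so hash it first: H(key) = 04 bf, then zero-pad to 4 bytes: K' = 04 bf 00 00.
K' ⊕ ipad = 32 89 36 36.  K' ⊕ opad = 58 e3 5c 5c.
Inner input = (K'⊕ipad) ∥ m = 32 89 36 36 ∥ 32 4a 16 45.
Inner hash: sum = 50+137+54+54+50+74+22+69 = 510 → 01 fe.
Outer input = (K'⊕opad) ∥ inner = 58 e3 5c 5c ∥ 01 fe.
Outer hash (tag): sum = 88+227+92+92+1+254 = 754 → 02 f2.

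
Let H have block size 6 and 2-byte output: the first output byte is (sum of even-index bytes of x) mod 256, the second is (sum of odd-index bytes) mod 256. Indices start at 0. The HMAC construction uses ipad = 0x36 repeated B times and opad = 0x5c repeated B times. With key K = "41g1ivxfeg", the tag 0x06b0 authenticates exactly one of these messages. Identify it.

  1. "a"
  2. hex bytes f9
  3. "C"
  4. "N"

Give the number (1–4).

4

Key "41g1ivxfeg" = 34 31 67 31 69 76 78 66 65 67 is 10 bytes > B = 6, so hash it first: H(key) = e1 a5, then zero-pad to 6 bytes: K' = e1 a5 00 00 00 00.
K' ⊕ ipad = d7 93 36 36 36 36; K' ⊕ opad = bd f9 5c 5c 5c 5c.
m1: inner = H(d7 93 36 36 36 36 61) = a4 ff; tag = H(bd f9 5c 5c 5c 5c a4 ff) = 19b0
m2: inner = H(d7 93 36 36 36 36 f9) = 3c ff; tag = H(bd f9 5c 5c 5c 5c 3c ff) = b1b0
m3: inner = H(d7 93 36 36 36 36 43) = 86 ff; tag = H(bd f9 5c 5c 5c 5c 86 ff) = fbb0
m4: inner = H(d7 93 36 36 36 36 4e) = 91 ff; tag = H(bd f9 5c 5c 5c 5c 91 ff) = 06b0 ← matches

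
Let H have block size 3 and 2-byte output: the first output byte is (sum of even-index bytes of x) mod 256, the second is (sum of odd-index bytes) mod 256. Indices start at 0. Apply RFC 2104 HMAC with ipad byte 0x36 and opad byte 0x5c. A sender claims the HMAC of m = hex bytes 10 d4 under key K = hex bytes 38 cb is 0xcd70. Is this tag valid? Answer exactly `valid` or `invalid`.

Key hex bytes 38 cb is 2 bytes ≤ B = 3; zero-pad to 3 bytes: K' = 38 cb 00.
K' ⊕ ipad = 0e fd 36; K' ⊕ opad = 64 97 5c.
Inner hash: even-index sum = 280 mod 256 = 24; odd-index sum = 269 mod 256 = 13 → 18 0d.
Outer hash (recomputed tag): even-index sum = 205 mod 256 = 205; odd-index sum = 175 mod 256 = 175 → cd af.
Recomputed tag = cdaf; claimed = cd70 → mismatch.

invalid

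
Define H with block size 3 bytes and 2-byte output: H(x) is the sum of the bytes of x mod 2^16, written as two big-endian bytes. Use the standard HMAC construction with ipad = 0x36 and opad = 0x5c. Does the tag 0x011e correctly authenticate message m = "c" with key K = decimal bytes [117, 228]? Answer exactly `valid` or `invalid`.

Key decimal bytes [117, 228] = 75 e4 is 2 bytes ≤ B = 3; zero-pad to 3 bytes: K' = 75 e4 00.
K' ⊕ ipad = 43 d2 36; K' ⊕ opad = 29 b8 5c.
Inner hash: sum = 67+210+54+99 = 430 → 01 ae.
Outer hash (recomputed tag): sum = 41+184+92+1+174 = 492 → 01 ec.
Recomputed tag = 01ec; claimed = 011e → mismatch.

invalid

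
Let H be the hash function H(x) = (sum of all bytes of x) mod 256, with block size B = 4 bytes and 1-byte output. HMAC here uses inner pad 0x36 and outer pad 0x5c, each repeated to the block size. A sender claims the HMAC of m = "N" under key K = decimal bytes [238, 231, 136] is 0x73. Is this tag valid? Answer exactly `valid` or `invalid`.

invalid

Key decimal bytes [238, 231, 136] = ee e7 88 is 3 bytes ≤ B = 4; zero-pad to 4 bytes: K' = ee e7 88 00.
K' ⊕ ipad = d8 d1 be 36; K' ⊕ opad = b2 bb d4 5c.
Inner hash: sum = 216+209+190+54+78 = 747; mod 256 = 235 → eb.
Outer hash (recomputed tag): sum = 178+187+212+92+235 = 904; mod 256 = 136 → 88.
Recomputed tag = 88; claimed = 73 → mismatch.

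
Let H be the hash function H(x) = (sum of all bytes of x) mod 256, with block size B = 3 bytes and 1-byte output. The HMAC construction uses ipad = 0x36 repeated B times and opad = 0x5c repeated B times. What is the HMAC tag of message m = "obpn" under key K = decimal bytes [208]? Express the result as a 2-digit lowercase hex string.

Key decimal bytes [208] = d0 is 1 byte ≤ B = 3; zero-pad to 3 bytes: K' = d0 00 00.
K' ⊕ ipad = e6 36 36.  K' ⊕ opad = 8c 5c 5c.
Inner input = (K'⊕ipad) ∥ m = e6 36 36 ∥ 6f 62 70 6e.
Inner hash: sum = 230+54+54+111+98+112+110 = 769; mod 256 = 1 → 01.
Outer input = (K'⊕opad) ∥ inner = 8c 5c 5c ∥ 01.
Outer hash (tag): sum = 140+92+92+1 = 325; mod 256 = 69 → 45.

45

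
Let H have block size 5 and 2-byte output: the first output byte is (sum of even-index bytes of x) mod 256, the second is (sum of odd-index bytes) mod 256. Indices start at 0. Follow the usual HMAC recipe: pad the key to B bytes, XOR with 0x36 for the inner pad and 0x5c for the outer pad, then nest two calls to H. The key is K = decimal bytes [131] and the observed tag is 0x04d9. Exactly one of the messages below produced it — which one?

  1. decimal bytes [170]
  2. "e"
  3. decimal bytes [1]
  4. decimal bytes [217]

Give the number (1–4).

3

Key decimal bytes [131] = 83 is 1 byte ≤ B = 5; zero-pad to 5 bytes: K' = 83 00 00 00 00.
K' ⊕ ipad = b5 36 36 36 36; K' ⊕ opad = df 5c 5c 5c 5c.
m1: inner = H(b5 36 36 36 36 aa) = 21 16; tag = H(df 5c 5c 5c 5c 21 16) = add9
m2: inner = H(b5 36 36 36 36 65) = 21 d1; tag = H(df 5c 5c 5c 5c 21 d1) = 68d9
m3: inner = H(b5 36 36 36 36 01) = 21 6d; tag = H(df 5c 5c 5c 5c 21 6d) = 04d9 ← matches
m4: inner = H(b5 36 36 36 36 d9) = 21 45; tag = H(df 5c 5c 5c 5c 21 45) = dcd9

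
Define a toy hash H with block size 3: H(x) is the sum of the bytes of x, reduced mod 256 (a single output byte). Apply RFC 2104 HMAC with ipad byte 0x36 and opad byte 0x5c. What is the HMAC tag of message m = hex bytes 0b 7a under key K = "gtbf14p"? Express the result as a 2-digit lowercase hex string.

1b

Key "gtbf14p" = 67 74 62 66 31 34 70 is 7 bytes > B = 3, so hash it first: H(key) = 78, then zero-pad to 3 bytes: K' = 78 00 00.
K' ⊕ ipad = 4e 36 36.  K' ⊕ opad = 24 5c 5c.
Inner input = (K'⊕ipad) ∥ m = 4e 36 36 ∥ 0b 7a.
Inner hash: sum = 78+54+54+11+122 = 319; mod 256 = 63 → 3f.
Outer input = (K'⊕opad) ∥ inner = 24 5c 5c ∥ 3f.
Outer hash (tag): sum = 36+92+92+63 = 283; mod 256 = 27 → 1b.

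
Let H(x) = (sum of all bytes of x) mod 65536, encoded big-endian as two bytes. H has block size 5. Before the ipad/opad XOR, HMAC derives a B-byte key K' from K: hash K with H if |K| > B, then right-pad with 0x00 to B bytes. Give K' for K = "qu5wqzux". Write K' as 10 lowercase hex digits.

036a000000

|K| = 8 > B = 5, so first hash the key.
H(K): sum = 113+117+53+119+113+122+117+120 = 874 → 03 6a.
Zero-pad H(K) = 03 6a to 5 bytes: K' = 03 6a 00 00 00.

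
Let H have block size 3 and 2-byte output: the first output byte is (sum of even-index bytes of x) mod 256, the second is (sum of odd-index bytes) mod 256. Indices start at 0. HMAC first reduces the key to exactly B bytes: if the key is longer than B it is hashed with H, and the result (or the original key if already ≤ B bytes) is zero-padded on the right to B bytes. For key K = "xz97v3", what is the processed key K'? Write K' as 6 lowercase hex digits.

|K| = 6 > B = 3, so first hash the key.
H(K): even-index sum = 295 mod 256 = 39; odd-index sum = 228 mod 256 = 228 → 27 e4.
Zero-pad H(K) = 27 e4 to 3 bytes: K' = 27 e4 00.

27e400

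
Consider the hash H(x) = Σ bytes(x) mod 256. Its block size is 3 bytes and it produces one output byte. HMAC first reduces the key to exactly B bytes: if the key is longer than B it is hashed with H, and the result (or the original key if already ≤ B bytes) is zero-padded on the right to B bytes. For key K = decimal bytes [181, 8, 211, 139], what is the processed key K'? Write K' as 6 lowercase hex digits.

1b0000

|K| = 4 > B = 3, so first hash the key.
H(K): sum = 181+8+211+139 = 539; mod 256 = 27 → 1b.
Zero-pad H(K) = 1b to 3 bytes: K' = 1b 00 00.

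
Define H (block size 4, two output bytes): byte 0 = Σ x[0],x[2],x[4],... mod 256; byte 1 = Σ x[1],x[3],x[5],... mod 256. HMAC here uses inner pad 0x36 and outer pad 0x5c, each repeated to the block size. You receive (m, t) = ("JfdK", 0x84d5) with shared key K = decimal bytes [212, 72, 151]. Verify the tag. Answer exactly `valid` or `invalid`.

Key decimal bytes [212, 72, 151] = d4 48 97 is 3 bytes ≤ B = 4; zero-pad to 4 bytes: K' = d4 48 97 00.
K' ⊕ ipad = e2 7e a1 36; K' ⊕ opad = 88 14 cb 5c.
Inner hash: even-index sum = 561 mod 256 = 49; odd-index sum = 357 mod 256 = 101 → 31 65.
Outer hash (recomputed tag): even-index sum = 388 mod 256 = 132; odd-index sum = 213 mod 256 = 213 → 84 d5.
Recomputed tag = 84d5; claimed = 84d5 → match.

valid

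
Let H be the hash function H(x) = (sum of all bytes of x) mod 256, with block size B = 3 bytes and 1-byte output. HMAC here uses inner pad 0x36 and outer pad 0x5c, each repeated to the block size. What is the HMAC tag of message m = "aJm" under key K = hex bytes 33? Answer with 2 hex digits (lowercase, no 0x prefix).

Key hex bytes 33 is 1 byte ≤ B = 3; zero-pad to 3 bytes: K' = 33 00 00.
K' ⊕ ipad = 05 36 36.  K' ⊕ opad = 6f 5c 5c.
Inner input = (K'⊕ipad) ∥ m = 05 36 36 ∥ 61 4a 6d.
Inner hash: sum = 5+54+54+97+74+109 = 393; mod 256 = 137 → 89.
Outer input = (K'⊕opad) ∥ inner = 6f 5c 5c ∥ 89.
Outer hash (tag): sum = 111+92+92+137 = 432; mod 256 = 176 → b0.

b0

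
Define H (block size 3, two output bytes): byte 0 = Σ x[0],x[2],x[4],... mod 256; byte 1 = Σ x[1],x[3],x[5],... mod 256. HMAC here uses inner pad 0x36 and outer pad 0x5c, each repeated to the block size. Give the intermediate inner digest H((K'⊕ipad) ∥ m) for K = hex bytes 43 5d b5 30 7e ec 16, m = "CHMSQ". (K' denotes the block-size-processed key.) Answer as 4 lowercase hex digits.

Key hex bytes 43 5d b5 30 7e ec 16 is 7 bytes > B = 3, so hash it first: H(key) = 8c 79, then zero-pad to 3 bytes: K' = 8c 79 00.
K' ⊕ ipad = ba 4f 36.
Inner input = ba 4f 36 ∥ 43 48 4d 53 51.
Inner hash: even-index sum = 395 mod 256 = 139; odd-index sum = 304 mod 256 = 48 → 8b 30.

8b30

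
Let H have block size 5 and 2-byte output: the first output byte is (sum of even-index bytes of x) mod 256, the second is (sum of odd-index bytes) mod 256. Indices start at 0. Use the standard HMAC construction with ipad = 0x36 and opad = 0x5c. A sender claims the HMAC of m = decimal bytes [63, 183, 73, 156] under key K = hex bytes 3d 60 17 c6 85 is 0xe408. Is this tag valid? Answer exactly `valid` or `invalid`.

invalid

Key hex bytes 3d 60 17 c6 85 is exactly B = 5 bytes: K' = 3d 60 17 c6 85.
K' ⊕ ipad = 0b 56 21 f0 b3; K' ⊕ opad = 61 3c 4b 9a d9.
Inner hash: even-index sum = 562 mod 256 = 50; odd-index sum = 462 mod 256 = 206 → 32 ce.
Outer hash (recomputed tag): even-index sum = 595 mod 256 = 83; odd-index sum = 264 mod 256 = 8 → 53 08.
Recomputed tag = 5308; claimed = e408 → mismatch.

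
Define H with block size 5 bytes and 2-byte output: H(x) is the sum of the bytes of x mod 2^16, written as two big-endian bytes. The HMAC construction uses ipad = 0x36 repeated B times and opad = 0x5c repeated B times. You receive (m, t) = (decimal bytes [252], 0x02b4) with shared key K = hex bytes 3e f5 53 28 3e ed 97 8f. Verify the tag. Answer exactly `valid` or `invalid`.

valid

Key hex bytes 3e f5 53 28 3e ed 97 8f is 8 bytes > B = 5, so hash it first: H(key) = 03 ff, then zero-pad to 5 bytes: K' = 03 ff 00 00 00.
K' ⊕ ipad = 35 c9 36 36 36; K' ⊕ opad = 5f a3 5c 5c 5c.
Inner hash: sum = 53+201+54+54+54+252 = 668 → 02 9c.
Outer hash (recomputed tag): sum = 95+163+92+92+92+2+156 = 692 → 02 b4.
Recomputed tag = 02b4; claimed = 02b4 → match.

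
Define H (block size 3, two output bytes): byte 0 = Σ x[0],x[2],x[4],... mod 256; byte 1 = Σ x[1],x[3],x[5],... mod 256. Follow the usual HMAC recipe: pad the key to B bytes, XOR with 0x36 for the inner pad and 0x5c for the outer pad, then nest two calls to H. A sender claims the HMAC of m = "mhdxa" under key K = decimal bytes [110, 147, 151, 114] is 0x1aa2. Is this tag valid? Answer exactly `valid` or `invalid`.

Key decimal bytes [110, 147, 151, 114] = 6e 93 97 72 is 4 bytes > B = 3, so hash it first: H(key) = 05 05, then zero-pad to 3 bytes: K' = 05 05 00.
K' ⊕ ipad = 33 33 36; K' ⊕ opad = 59 59 5c.
Inner hash: even-index sum = 329 mod 256 = 73; odd-index sum = 357 mod 256 = 101 → 49 65.
Outer hash (recomputed tag): even-index sum = 282 mod 256 = 26; odd-index sum = 162 mod 256 = 162 → 1a a2.
Recomputed tag = 1aa2; claimed = 1aa2 → match.

valid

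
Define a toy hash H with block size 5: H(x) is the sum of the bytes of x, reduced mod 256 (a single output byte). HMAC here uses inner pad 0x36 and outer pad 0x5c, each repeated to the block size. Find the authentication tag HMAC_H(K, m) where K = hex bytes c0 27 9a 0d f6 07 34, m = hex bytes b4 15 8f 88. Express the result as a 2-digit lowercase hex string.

Key hex bytes c0 27 9a 0d f6 07 34 is 7 bytes > B = 5, so hash it first: H(key) = bf, then zero-pad to 5 bytes: K' = bf 00 00 00 00.
K' ⊕ ipad = 89 36 36 36 36.  K' ⊕ opad = e3 5c 5c 5c 5c.
Inner input = (K'⊕ipad) ∥ m = 89 36 36 36 36 ∥ b4 15 8f 88.
Inner hash: sum = 137+54+54+54+54+180+21+143+136 = 833; mod 256 = 65 → 41.
Outer input = (K'⊕opad) ∥ inner = e3 5c 5c 5c 5c ∥ 41.
Outer hash (tag): sum = 227+92+92+92+92+65 = 660; mod 256 = 148 → 94.

94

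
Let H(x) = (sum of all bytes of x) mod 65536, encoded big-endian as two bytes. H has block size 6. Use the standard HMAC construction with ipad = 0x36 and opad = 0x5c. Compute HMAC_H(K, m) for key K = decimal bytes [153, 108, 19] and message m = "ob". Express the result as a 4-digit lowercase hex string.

Key decimal bytes [153, 108, 19] = 99 6c 13 is 3 bytes ≤ B = 6; zero-pad to 6 bytes: K' = 99 6c 13 00 00 00.
K' ⊕ ipad = af 5a 25 36 36 36.  K' ⊕ opad = c5 30 4f 5c 5c 5c.
Inner input = (K'⊕ipad) ∥ m = af 5a 25 36 36 36 ∥ 6f 62.
Inner hash: sum = 175+90+37+54+54+54+111+98 = 673 → 02 a1.
Outer input = (K'⊕opad) ∥ inner = c5 30 4f 5c 5c 5c ∥ 02 a1.
Outer hash (tag): sum = 197+48+79+92+92+92+2+161 = 763 → 02 fb.

02fb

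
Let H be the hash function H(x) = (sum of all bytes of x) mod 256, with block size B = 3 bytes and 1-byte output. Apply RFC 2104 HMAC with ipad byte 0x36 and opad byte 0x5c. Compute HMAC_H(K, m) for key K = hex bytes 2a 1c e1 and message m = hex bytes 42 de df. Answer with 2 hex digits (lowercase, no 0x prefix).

Key hex bytes 2a 1c e1 is exactly B = 3 bytes: K' = 2a 1c e1.
K' ⊕ ipad = 1c 2a d7.  K' ⊕ opad = 76 40 bd.
Inner input = (K'⊕ipad) ∥ m = 1c 2a d7 ∥ 42 de df.
Inner hash: sum = 28+42+215+66+222+223 = 796; mod 256 = 28 → 1c.
Outer input = (K'⊕opad) ∥ inner = 76 40 bd ∥ 1c.
Outer hash (tag): sum = 118+64+189+28 = 399; mod 256 = 143 → 8f.

8f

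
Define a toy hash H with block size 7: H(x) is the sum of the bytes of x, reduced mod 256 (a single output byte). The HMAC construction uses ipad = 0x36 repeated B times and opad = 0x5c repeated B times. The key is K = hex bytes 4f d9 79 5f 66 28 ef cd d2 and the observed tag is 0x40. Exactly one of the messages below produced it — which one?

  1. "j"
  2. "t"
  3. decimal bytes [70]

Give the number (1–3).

1

Key hex bytes 4f d9 79 5f 66 28 ef cd d2 is 9 bytes > B = 7, so hash it first: H(key) = 1c, then zero-pad to 7 bytes: K' = 1c 00 00 00 00 00 00.
K' ⊕ ipad = 2a 36 36 36 36 36 36; K' ⊕ opad = 40 5c 5c 5c 5c 5c 5c.
m1: inner = H(2a 36 36 36 36 36 36 6a) = d8; tag = H(40 5c 5c 5c 5c 5c 5c d8) = 40 ← matches
m2: inner = H(2a 36 36 36 36 36 36 74) = e2; tag = H(40 5c 5c 5c 5c 5c 5c e2) = 4a
m3: inner = H(2a 36 36 36 36 36 36 46) = b4; tag = H(40 5c 5c 5c 5c 5c 5c b4) = 1c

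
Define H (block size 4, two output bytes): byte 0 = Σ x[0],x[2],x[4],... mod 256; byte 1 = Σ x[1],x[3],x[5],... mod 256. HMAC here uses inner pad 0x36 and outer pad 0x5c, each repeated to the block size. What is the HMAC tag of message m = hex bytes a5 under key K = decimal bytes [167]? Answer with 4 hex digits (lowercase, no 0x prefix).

Key decimal bytes [167] = a7 is 1 byte ≤ B = 4; zero-pad to 4 bytes: K' = a7 00 00 00.
K' ⊕ ipad = 91 36 36 36.  K' ⊕ opad = fb 5c 5c 5c.
Inner input = (K'⊕ipad) ∥ m = 91 36 36 36 ∥ a5.
Inner hash: even-index sum = 364 mod 256 = 108; odd-index sum = 108 mod 256 = 108 → 6c 6c.
Outer input = (K'⊕opad) ∥ inner = fb 5c 5c 5c ∥ 6c 6c.
Outer hash (tag): even-index sum = 451 mod 256 = 195; odd-index sum = 292 mod 256 = 36 → c3 24.

c324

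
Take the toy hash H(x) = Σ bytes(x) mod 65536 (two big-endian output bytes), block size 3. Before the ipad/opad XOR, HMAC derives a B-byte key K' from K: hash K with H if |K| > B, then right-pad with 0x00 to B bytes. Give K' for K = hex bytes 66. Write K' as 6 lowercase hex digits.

Key hex bytes 66 is 1 byte ≤ B = 3; zero-pad to 3 bytes: K' = 66 00 00.

660000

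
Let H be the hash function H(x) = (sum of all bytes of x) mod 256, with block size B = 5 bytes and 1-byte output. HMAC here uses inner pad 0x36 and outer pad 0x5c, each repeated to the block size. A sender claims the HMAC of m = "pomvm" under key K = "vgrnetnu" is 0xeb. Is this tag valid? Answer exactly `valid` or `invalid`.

Key "vgrnetnu" = 76 67 72 6e 65 74 6e 75 is 8 bytes > B = 5, so hash it first: H(key) = 79, then zero-pad to 5 bytes: K' = 79 00 00 00 00.
K' ⊕ ipad = 4f 36 36 36 36; K' ⊕ opad = 25 5c 5c 5c 5c.
Inner hash: sum = 79+54+54+54+54+112+111+109+118+109 = 854; mod 256 = 86 → 56.
Outer hash (recomputed tag): sum = 37+92+92+92+92+86 = 491; mod 256 = 235 → eb.
Recomputed tag = eb; claimed = eb → match.

valid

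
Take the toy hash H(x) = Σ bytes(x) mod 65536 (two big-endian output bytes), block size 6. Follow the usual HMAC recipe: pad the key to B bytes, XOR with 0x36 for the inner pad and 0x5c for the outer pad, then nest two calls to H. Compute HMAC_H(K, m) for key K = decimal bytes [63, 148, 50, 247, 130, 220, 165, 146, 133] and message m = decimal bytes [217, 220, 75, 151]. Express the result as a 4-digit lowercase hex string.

02d8

Key decimal bytes [63, 148, 50, 247, 130, 220, 165, 146, 133] = 3f 94 32 f7 82 dc a5 92 85 is 9 bytes > B = 6, so hash it first: H(key) = 05 16, then zero-pad to 6 bytes: K' = 05 16 00 00 00 00.
K' ⊕ ipad = 33 20 36 36 36 36.  K' ⊕ opad = 59 4a 5c 5c 5c 5c.
Inner input = (K'⊕ipad) ∥ m = 33 20 36 36 36 36 ∥ d9 dc 4b 97.
Inner hash: sum = 51+32+54+54+54+54+217+220+75+151 = 962 → 03 c2.
Outer input = (K'⊕opad) ∥ inner = 59 4a 5c 5c 5c 5c ∥ 03 c2.
Outer hash (tag): sum = 89+74+92+92+92+92+3+194 = 728 → 02 d8.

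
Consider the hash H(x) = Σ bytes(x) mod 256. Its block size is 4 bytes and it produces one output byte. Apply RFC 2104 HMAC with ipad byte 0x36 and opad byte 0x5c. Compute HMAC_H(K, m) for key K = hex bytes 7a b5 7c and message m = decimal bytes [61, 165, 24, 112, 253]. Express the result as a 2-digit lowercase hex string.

Key hex bytes 7a b5 7c is 3 bytes ≤ B = 4; zero-pad to 4 bytes: K' = 7a b5 7c 00.
K' ⊕ ipad = 4c 83 4a 36.  K' ⊕ opad = 26 e9 20 5c.
Inner input = (K'⊕ipad) ∥ m = 4c 83 4a 36 ∥ 3d a5 18 70 fd.
Inner hash: sum = 76+131+74+54+61+165+24+112+253 = 950; mod 256 = 182 → b6.
Outer input = (K'⊕opad) ∥ inner = 26 e9 20 5c ∥ b6.
Outer hash (tag): sum = 38+233+32+92+182 = 577; mod 256 = 65 → 41.

41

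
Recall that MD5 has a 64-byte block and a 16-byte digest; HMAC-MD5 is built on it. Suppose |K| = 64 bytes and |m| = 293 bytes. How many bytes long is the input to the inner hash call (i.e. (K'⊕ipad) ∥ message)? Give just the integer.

Key is 64 ≤ 64 bytes, zero-padded: |K'| = 64.
Inner input = (K'⊕ipad) ∥ m → 64 + 293 = 357 bytes.

357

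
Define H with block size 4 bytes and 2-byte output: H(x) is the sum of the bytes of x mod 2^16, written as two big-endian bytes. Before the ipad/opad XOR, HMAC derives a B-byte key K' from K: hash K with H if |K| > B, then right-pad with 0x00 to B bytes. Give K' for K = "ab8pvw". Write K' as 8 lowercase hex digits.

02580000

|K| = 6 > B = 4, so first hash the key.
H(K): sum = 97+98+56+112+118+119 = 600 → 02 58.
Zero-pad H(K) = 02 58 to 4 bytes: K' = 02 58 00 00.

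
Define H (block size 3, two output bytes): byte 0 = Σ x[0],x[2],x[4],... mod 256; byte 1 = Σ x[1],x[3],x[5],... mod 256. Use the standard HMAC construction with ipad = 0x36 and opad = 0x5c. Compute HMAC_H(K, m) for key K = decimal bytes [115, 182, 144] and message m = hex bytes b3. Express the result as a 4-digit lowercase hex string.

2ed5

Key decimal bytes [115, 182, 144] = 73 b6 90 is exactly B = 3 bytes: K' = 73 b6 90.
K' ⊕ ipad = 45 80 a6.  K' ⊕ opad = 2f ea cc.
Inner input = (K'⊕ipad) ∥ m = 45 80 a6 ∥ b3.
Inner hash: even-index sum = 235 mod 256 = 235; odd-index sum = 307 mod 256 = 51 → eb 33.
Outer input = (K'⊕opad) ∥ inner = 2f ea cc ∥ eb 33.
Outer hash (tag): even-index sum = 302 mod 256 = 46; odd-index sum = 469 mod 256 = 213 → 2e d5.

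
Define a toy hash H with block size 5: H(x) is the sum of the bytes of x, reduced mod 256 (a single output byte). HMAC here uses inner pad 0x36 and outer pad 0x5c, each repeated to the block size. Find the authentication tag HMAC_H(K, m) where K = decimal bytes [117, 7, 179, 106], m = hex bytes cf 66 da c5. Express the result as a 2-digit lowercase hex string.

Key decimal bytes [117, 7, 179, 106] = 75 07 b3 6a is 4 bytes ≤ B = 5; zero-pad to 5 bytes: K' = 75 07 b3 6a 00.
K' ⊕ ipad = 43 31 85 5c 36.  K' ⊕ opad = 29 5b ef 36 5c.
Inner input = (K'⊕ipad) ∥ m = 43 31 85 5c 36 ∥ cf 66 da c5.
Inner hash: sum = 67+49+133+92+54+207+102+218+197 = 1119; mod 256 = 95 → 5f.
Outer input = (K'⊕opad) ∥ inner = 29 5b ef 36 5c ∥ 5f.
Outer hash (tag): sum = 41+91+239+54+92+95 = 612; mod 256 = 100 → 64.

64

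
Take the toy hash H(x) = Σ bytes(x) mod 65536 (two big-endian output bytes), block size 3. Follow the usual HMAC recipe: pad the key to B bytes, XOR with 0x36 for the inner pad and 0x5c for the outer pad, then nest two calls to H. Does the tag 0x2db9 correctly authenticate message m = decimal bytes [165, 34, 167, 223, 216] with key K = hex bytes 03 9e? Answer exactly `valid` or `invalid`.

Key hex bytes 03 9e is 2 bytes ≤ B = 3; zero-pad to 3 bytes: K' = 03 9e 00.
K' ⊕ ipad = 35 a8 36; K' ⊕ opad = 5f c2 5c.
Inner hash: sum = 53+168+54+165+34+167+223+216 = 1080 → 04 38.
Outer hash (recomputed tag): sum = 95+194+92+4+56 = 441 → 01 b9.
Recomputed tag = 01b9; claimed = 2db9 → mismatch.

invalid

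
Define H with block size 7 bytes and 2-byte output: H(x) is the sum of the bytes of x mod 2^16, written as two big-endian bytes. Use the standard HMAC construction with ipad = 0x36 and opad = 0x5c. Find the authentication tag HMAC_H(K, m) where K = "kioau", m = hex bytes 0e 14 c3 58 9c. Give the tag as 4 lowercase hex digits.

Key "kioau" = 6b 69 6f 61 75 is 5 bytes ≤ B = 7; zero-pad to 7 bytes: K' = 6b 69 6f 61 75 00 00.
K' ⊕ ipad = 5d 5f 59 57 43 36 36.  K' ⊕ opad = 37 35 33 3d 29 5c 5c.
Inner input = (K'⊕ipad) ∥ m = 5d 5f 59 57 43 36 36 ∥ 0e 14 c3 58 9c.
Inner hash: sum = 93+95+89+87+67+54+54+14+20+195+88+156 = 1012 → 03 f4.
Outer input = (K'⊕opad) ∥ inner = 37 35 33 3d 29 5c 5c ∥ 03 f4.
Outer hash (tag): sum = 55+53+51+61+41+92+92+3+244 = 692 → 02 b4.

02b4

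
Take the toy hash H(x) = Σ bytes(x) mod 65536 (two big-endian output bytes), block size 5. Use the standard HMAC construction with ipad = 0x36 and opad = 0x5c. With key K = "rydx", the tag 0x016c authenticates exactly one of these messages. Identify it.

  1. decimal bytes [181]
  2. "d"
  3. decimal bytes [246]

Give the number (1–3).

3

Key "rydx" = 72 79 64 78 is 4 bytes ≤ B = 5; zero-pad to 5 bytes: K' = 72 79 64 78 00.
K' ⊕ ipad = 44 4f 52 4e 36; K' ⊕ opad = 2e 25 38 24 5c.
m1: inner = H(44 4f 52 4e 36 b5) = 02 1e; tag = H(2e 25 38 24 5c 02 1e) = 012b
m2: inner = H(44 4f 52 4e 36 64) = 01 cd; tag = H(2e 25 38 24 5c 01 cd) = 01d9
m3: inner = H(44 4f 52 4e 36 f6) = 02 5f; tag = H(2e 25 38 24 5c 02 5f) = 016c ← matches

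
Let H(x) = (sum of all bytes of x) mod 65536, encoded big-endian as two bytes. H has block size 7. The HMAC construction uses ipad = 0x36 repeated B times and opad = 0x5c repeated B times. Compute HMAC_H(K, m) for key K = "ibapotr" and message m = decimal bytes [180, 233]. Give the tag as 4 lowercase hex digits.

Key "ibapotr" = 69 62 61 70 6f 74 72 is exactly B = 7 bytes: K' = 69 62 61 70 6f 74 72.
K' ⊕ ipad = 5f 54 57 46 59 42 44.  K' ⊕ opad = 35 3e 3d 2c 33 28 2e.
Inner input = (K'⊕ipad) ∥ m = 5f 54 57 46 59 42 44 ∥ b4 e9.
Inner hash: sum = 95+84+87+70+89+66+68+180+233 = 972 → 03 cc.
Outer input = (K'⊕opad) ∥ inner = 35 3e 3d 2c 33 28 2e ∥ 03 cc.
Outer hash (tag): sum = 53+62+61+44+51+40+46+3+204 = 564 → 02 34.

0234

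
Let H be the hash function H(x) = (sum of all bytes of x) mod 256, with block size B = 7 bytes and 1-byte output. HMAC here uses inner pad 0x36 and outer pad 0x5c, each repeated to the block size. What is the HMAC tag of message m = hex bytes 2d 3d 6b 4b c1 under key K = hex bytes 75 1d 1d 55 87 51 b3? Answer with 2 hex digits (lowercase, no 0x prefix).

05

Key hex bytes 75 1d 1d 55 87 51 b3 is exactly B = 7 bytes: K' = 75 1d 1d 55 87 51 b3.
K' ⊕ ipad = 43 2b 2b 63 b1 67 85.  K' ⊕ opad = 29 41 41 09 db 0d ef.
Inner input = (K'⊕ipad) ∥ m = 43 2b 2b 63 b1 67 85 ∥ 2d 3d 6b 4b c1.
Inner hash: sum = 67+43+43+99+177+103+133+45+61+107+75+193 = 1146; mod 256 = 122 → 7a.
Outer input = (K'⊕opad) ∥ inner = 29 41 41 09 db 0d ef ∥ 7a.
Outer hash (tag): sum = 41+65+65+9+219+13+239+122 = 773; mod 256 = 5 → 05.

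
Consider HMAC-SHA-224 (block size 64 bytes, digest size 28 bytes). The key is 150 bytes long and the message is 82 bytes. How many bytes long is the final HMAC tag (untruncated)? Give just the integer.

The tag is one SHA-224 digest: 28 bytes.

28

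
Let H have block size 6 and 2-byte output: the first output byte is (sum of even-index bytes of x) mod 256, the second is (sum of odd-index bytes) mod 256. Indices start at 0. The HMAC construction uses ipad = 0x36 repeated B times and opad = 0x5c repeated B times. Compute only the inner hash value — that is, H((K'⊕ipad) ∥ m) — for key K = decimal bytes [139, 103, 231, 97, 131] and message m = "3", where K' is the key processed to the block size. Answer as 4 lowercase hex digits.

Key decimal bytes [139, 103, 231, 97, 131] = 8b 67 e7 61 83 is 5 bytes ≤ B = 6; zero-pad to 6 bytes: K' = 8b 67 e7 61 83 00.
K' ⊕ ipad = bd 51 d1 57 b5 36.
Inner input = bd 51 d1 57 b5 36 ∥ 33.
Inner hash: even-index sum = 630 mod 256 = 118; odd-index sum = 222 mod 256 = 222 → 76 de.

76de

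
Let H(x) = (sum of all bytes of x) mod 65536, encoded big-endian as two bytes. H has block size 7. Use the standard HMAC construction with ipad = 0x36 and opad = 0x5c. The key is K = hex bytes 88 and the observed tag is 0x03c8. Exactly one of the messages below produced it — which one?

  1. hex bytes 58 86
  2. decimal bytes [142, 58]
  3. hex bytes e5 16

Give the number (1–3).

2

Key hex bytes 88 is 1 byte ≤ B = 7; zero-pad to 7 bytes: K' = 88 00 00 00 00 00 00.
K' ⊕ ipad = be 36 36 36 36 36 36; K' ⊕ opad = d4 5c 5c 5c 5c 5c 5c.
m1: inner = H(be 36 36 36 36 36 36 58 86) = 02 e0; tag = H(d4 5c 5c 5c 5c 5c 5c 02 e0) = 03de
m2: inner = H(be 36 36 36 36 36 36 8e 3a) = 02 ca; tag = H(d4 5c 5c 5c 5c 5c 5c 02 ca) = 03c8 ← matches
m3: inner = H(be 36 36 36 36 36 36 e5 16) = 02 fd; tag = H(d4 5c 5c 5c 5c 5c 5c 02 fd) = 03fb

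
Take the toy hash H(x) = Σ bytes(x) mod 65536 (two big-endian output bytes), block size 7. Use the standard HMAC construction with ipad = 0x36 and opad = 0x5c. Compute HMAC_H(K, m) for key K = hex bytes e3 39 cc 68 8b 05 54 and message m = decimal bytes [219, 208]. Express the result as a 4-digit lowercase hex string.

035e

Key hex bytes e3 39 cc 68 8b 05 54 is exactly B = 7 bytes: K' = e3 39 cc 68 8b 05 54.
K' ⊕ ipad = d5 0f fa 5e bd 33 62.  K' ⊕ opad = bf 65 90 34 d7 59 08.
Inner input = (K'⊕ipad) ∥ m = d5 0f fa 5e bd 33 62 ∥ db d0.
Inner hash: sum = 213+15+250+94+189+51+98+219+208 = 1337 → 05 39.
Outer input = (K'⊕opad) ∥ inner = bf 65 90 34 d7 59 08 ∥ 05 39.
Outer hash (tag): sum = 191+101+144+52+215+89+8+5+57 = 862 → 03 5e.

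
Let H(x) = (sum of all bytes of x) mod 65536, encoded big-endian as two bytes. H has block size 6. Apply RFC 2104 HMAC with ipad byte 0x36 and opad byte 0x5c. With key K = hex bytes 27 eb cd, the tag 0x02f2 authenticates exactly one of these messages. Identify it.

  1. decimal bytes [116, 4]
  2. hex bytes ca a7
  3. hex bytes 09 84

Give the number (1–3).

Key hex bytes 27 eb cd is 3 bytes ≤ B = 6; zero-pad to 6 bytes: K' = 27 eb cd 00 00 00.
K' ⊕ ipad = 11 dd fb 36 36 36; K' ⊕ opad = 7b b7 91 5c 5c 5c.
m1: inner = H(11 dd fb 36 36 36 74 04) = 03 03; tag = H(7b b7 91 5c 5c 5c 03 03) = 02dd
m2: inner = H(11 dd fb 36 36 36 ca a7) = 03 fc; tag = H(7b b7 91 5c 5c 5c 03 fc) = 03d6
m3: inner = H(11 dd fb 36 36 36 09 84) = 03 18; tag = H(7b b7 91 5c 5c 5c 03 18) = 02f2 ← matches

3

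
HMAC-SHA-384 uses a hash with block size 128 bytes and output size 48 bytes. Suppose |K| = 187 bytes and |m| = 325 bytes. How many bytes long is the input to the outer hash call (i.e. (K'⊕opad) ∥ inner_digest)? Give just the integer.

Key is 187 > 128 bytes, so it is hashed to 48 bytes then zero-padded to 128: |K'| = 128.
Outer input = (K'⊕opad) ∥ H(inner) → 128 + 48 = 176 bytes.

176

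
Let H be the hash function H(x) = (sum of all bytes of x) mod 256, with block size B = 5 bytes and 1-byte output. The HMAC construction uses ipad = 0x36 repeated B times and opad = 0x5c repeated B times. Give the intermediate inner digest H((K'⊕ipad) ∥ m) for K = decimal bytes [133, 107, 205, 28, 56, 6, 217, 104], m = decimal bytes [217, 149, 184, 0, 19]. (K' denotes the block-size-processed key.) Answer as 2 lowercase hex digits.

7f

Key decimal bytes [133, 107, 205, 28, 56, 6, 217, 104] = 85 6b cd 1c 38 06 d9 68 is 8 bytes > B = 5, so hash it first: H(key) = 58, then zero-pad to 5 bytes: K' = 58 00 00 00 00.
K' ⊕ ipad = 6e 36 36 36 36.
Inner input = 6e 36 36 36 36 ∥ d9 95 b8 00 13.
Inner hash: sum = 110+54+54+54+54+217+149+184+0+19 = 895; mod 256 = 127 → 7f.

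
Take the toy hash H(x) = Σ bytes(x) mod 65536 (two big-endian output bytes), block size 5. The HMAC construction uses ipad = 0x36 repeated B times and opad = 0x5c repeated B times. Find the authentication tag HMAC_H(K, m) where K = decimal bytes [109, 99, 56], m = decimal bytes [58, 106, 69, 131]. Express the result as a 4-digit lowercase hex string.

0224

Key decimal bytes [109, 99, 56] = 6d 63 38 is 3 bytes ≤ B = 5; zero-pad to 5 bytes: K' = 6d 63 38 00 00.
K' ⊕ ipad = 5b 55 0e 36 36.  K' ⊕ opad = 31 3f 64 5c 5c.
Inner input = (K'⊕ipad) ∥ m = 5b 55 0e 36 36 ∥ 3a 6a 45 83.
Inner hash: sum = 91+85+14+54+54+58+106+69+131 = 662 → 02 96.
Outer input = (K'⊕opad) ∥ inner = 31 3f 64 5c 5c ∥ 02 96.
Outer hash (tag): sum = 49+63+100+92+92+2+150 = 548 → 02 24.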